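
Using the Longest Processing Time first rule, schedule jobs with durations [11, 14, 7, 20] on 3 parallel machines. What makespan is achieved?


Sort jobs in decreasing order (LPT): [20, 14, 11, 7]
Assign each job to the least loaded machine:
  Machine 1: jobs [20], load = 20
  Machine 2: jobs [14], load = 14
  Machine 3: jobs [11, 7], load = 18
Makespan = max load = 20

20


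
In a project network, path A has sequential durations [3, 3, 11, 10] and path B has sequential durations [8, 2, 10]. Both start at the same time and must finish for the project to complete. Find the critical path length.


Path A total = 3 + 3 + 11 + 10 = 27
Path B total = 8 + 2 + 10 = 20
Critical path = longest path = max(27, 20) = 27

27


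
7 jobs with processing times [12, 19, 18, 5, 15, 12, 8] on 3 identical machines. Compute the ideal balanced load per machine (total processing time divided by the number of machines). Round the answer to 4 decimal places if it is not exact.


Total processing time = 12 + 19 + 18 + 5 + 15 + 12 + 8 = 89
Number of machines = 3
Ideal balanced load = 89 / 3 = 29.6667

29.6667


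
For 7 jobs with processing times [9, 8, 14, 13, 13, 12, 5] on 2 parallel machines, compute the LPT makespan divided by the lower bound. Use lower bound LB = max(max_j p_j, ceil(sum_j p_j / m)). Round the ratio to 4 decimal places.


LPT order: [14, 13, 13, 12, 9, 8, 5]
Machine loads after assignment: [35, 39]
LPT makespan = 39
Lower bound = max(max_job, ceil(total/2)) = max(14, 37) = 37
Ratio = 39 / 37 = 1.0541

1.0541


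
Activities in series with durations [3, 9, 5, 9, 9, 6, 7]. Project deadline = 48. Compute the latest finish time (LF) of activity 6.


LF(activity 6) = deadline - sum of successor durations
Successors: activities 7 through 7 with durations [7]
Sum of successor durations = 7
LF = 48 - 7 = 41

41


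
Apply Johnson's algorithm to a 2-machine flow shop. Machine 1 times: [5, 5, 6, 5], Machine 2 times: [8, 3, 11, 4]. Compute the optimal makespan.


Apply Johnson's rule:
  Group 1 (a <= b): [(1, 5, 8), (3, 6, 11)]
  Group 2 (a > b): [(4, 5, 4), (2, 5, 3)]
Optimal job order: [1, 3, 4, 2]
Schedule:
  Job 1: M1 done at 5, M2 done at 13
  Job 3: M1 done at 11, M2 done at 24
  Job 4: M1 done at 16, M2 done at 28
  Job 2: M1 done at 21, M2 done at 31
Makespan = 31

31


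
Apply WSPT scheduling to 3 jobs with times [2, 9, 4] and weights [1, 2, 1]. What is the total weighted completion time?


Compute p/w ratios and sort ascending (WSPT): [(2, 1), (4, 1), (9, 2)]
Compute weighted completion times:
  Job (p=2,w=1): C=2, w*C=1*2=2
  Job (p=4,w=1): C=6, w*C=1*6=6
  Job (p=9,w=2): C=15, w*C=2*15=30
Total weighted completion time = 38

38


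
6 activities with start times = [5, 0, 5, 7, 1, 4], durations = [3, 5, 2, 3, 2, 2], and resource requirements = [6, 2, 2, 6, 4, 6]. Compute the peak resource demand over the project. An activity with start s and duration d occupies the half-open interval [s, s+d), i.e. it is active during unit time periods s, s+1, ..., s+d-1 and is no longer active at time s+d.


Each activity i is active on [start_i, start_i + duration_i).
Compute total resource usage per time slot:
  t=0: active resources = [2], total = 2
  t=1: active resources = [2, 4], total = 6
  t=2: active resources = [2, 4], total = 6
  t=3: active resources = [2], total = 2
  t=4: active resources = [2, 6], total = 8
  t=5: active resources = [6, 2, 6], total = 14
  t=6: active resources = [6, 2], total = 8
  t=7: active resources = [6, 6], total = 12
  t=8: active resources = [6], total = 6
  t=9: active resources = [6], total = 6
Peak resource demand = 14

14


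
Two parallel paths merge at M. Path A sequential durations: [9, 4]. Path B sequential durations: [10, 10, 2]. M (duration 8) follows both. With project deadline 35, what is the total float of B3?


Forward pass: ES(B3) = sum of predecessors on chain B = 20
EF = ES + duration = 20 + 2 = 22
Backward pass: LF(M) = deadline = 35; LS(M) = 35 - 8 = 27
LF(B3) = LS(M) - sum(successors on chain B) = 27 - 0 = 27
LS = LF - duration = 27 - 2 = 25
Total float = LS - ES = 25 - 20 = 5

5


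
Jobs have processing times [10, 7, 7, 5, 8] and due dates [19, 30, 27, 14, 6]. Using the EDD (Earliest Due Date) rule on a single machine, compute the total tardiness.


Sort by due date (EDD order): [(8, 6), (5, 14), (10, 19), (7, 27), (7, 30)]
Compute completion times and tardiness:
  Job 1: p=8, d=6, C=8, tardiness=max(0,8-6)=2
  Job 2: p=5, d=14, C=13, tardiness=max(0,13-14)=0
  Job 3: p=10, d=19, C=23, tardiness=max(0,23-19)=4
  Job 4: p=7, d=27, C=30, tardiness=max(0,30-27)=3
  Job 5: p=7, d=30, C=37, tardiness=max(0,37-30)=7
Total tardiness = 16

16


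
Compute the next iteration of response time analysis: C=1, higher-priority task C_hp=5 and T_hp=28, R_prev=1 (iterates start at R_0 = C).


R_next = C + ceil(R_prev / T_hp) * C_hp
ceil(1 / 28) = ceil(0.0357) = 1
Interference = 1 * 5 = 5
R_next = 1 + 5 = 6

6


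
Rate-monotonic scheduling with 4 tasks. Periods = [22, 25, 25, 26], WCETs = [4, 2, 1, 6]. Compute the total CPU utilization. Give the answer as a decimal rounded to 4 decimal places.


Compute individual utilizations (exact fractions):
  Task 1: C/T = 4/22 = 2/11 (approx. 0.1818)
  Task 2: C/T = 2/25 (approx. 0.08)
  Task 3: C/T = 1/25 (approx. 0.04)
  Task 4: C/T = 6/26 = 3/13 (approx. 0.2308)
Total utilization U = 2/11 + 2/25 + 1/25 + 3/13 = 1904/3575
Rounded to 4 decimal places: U = 0.5326
RM (Liu & Layland) bound for 4 tasks = 0.756828; compare with U = 1904/3575 (approx. 0.532587)
U <= bound, so schedulable by RM sufficient condition.

0.5326


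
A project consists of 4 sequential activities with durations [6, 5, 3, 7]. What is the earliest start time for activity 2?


Activity 2 starts after activities 1 through 1 complete.
Predecessor durations: [6]
ES = 6 = 6

6


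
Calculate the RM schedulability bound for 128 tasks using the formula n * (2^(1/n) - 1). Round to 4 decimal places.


Compute 2^(1/128) = 1.0054299011
Subtract 1: 1.0054299011 - 1 = 0.0054299011
Multiply by n: 128 * 0.0054299011 = 0.6950273408
Round to 4 dp: 0.6950

0.6950


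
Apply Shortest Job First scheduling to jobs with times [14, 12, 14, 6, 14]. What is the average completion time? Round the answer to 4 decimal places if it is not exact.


SJF order (ascending): [6, 12, 14, 14, 14]
Completion times:
  Job 1: burst=6, C=6
  Job 2: burst=12, C=18
  Job 3: burst=14, C=32
  Job 4: burst=14, C=46
  Job 5: burst=14, C=60
Average completion = 162/5 = 32.4

32.4


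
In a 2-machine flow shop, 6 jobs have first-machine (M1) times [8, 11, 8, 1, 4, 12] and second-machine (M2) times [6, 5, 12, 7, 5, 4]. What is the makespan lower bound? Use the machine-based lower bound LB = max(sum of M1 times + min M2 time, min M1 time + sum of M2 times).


LB1 = sum(M1 times) + min(M2 times) = 44 + 4 = 48
LB2 = min(M1 times) + sum(M2 times) = 1 + 39 = 40
Lower bound = max(LB1, LB2) = max(48, 40) = 48

48


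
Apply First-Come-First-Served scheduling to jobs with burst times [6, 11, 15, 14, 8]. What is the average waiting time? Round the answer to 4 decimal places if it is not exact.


FCFS order (as given): [6, 11, 15, 14, 8]
Waiting times:
  Job 1: wait = 0
  Job 2: wait = 6
  Job 3: wait = 17
  Job 4: wait = 32
  Job 5: wait = 46
Sum of waiting times = 101
Average waiting time = 101/5 = 20.2

20.2


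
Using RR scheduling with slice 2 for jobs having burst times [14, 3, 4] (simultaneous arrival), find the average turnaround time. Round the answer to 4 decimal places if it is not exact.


Time quantum = 2
Execution trace:
  J1 runs 2 units, time = 2
  J2 runs 2 units, time = 4
  J3 runs 2 units, time = 6
  J1 runs 2 units, time = 8
  J2 runs 1 units, time = 9
  J3 runs 2 units, time = 11
  J1 runs 2 units, time = 13
  J1 runs 2 units, time = 15
  J1 runs 2 units, time = 17
  J1 runs 2 units, time = 19
  J1 runs 2 units, time = 21
Finish times: [21, 9, 11]
Average turnaround = 41/3 = 13.6667

13.6667


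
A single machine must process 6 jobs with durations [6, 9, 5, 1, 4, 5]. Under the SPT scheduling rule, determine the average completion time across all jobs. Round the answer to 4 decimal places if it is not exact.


Sort jobs by processing time (SPT order): [1, 4, 5, 5, 6, 9]
Compute completion times sequentially:
  Job 1: processing = 1, completes at 1
  Job 2: processing = 4, completes at 5
  Job 3: processing = 5, completes at 10
  Job 4: processing = 5, completes at 15
  Job 5: processing = 6, completes at 21
  Job 6: processing = 9, completes at 30
Sum of completion times = 82
Average completion time = 82/6 = 13.6667

13.6667


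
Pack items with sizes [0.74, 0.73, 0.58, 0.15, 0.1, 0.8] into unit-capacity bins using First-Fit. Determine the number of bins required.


Place items sequentially using First-Fit:
  Item 0.74 -> new Bin 1
  Item 0.73 -> new Bin 2
  Item 0.58 -> new Bin 3
  Item 0.15 -> Bin 1 (now 0.89)
  Item 0.1 -> Bin 1 (now 0.99)
  Item 0.8 -> new Bin 4
Total bins used = 4

4


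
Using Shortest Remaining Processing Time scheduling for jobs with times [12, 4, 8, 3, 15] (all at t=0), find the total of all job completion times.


Since all jobs arrive at t=0, SRPT equals SPT ordering.
SPT order: [3, 4, 8, 12, 15]
Completion times:
  Job 1: p=3, C=3
  Job 2: p=4, C=7
  Job 3: p=8, C=15
  Job 4: p=12, C=27
  Job 5: p=15, C=42
Total completion time = 3 + 7 + 15 + 27 + 42 = 94

94


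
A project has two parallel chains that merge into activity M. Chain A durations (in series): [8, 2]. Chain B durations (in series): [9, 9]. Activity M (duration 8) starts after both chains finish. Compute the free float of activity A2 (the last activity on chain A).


ES(A2) = sum of predecessors on chain A = 8
EF(A2) = ES + duration = 8 + 2 = 10
Successor of A2 is M. ES(M) = max(sum(A), sum(B)) = max(10, 18) = 18
Free float = ES(successor) - EF(current) = 18 - 10 = 8

8


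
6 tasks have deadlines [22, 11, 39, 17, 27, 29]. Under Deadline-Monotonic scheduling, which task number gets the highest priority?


Sort tasks by relative deadline (ascending):
  Task 2: deadline = 11
  Task 4: deadline = 17
  Task 1: deadline = 22
  Task 5: deadline = 27
  Task 6: deadline = 29
  Task 3: deadline = 39
Priority order (highest first): [2, 4, 1, 5, 6, 3]
Highest priority task = 2

2


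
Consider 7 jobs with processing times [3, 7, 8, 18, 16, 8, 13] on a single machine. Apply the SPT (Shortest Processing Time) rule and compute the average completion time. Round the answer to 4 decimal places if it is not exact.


Sort jobs by processing time (SPT order): [3, 7, 8, 8, 13, 16, 18]
Compute completion times sequentially:
  Job 1: processing = 3, completes at 3
  Job 2: processing = 7, completes at 10
  Job 3: processing = 8, completes at 18
  Job 4: processing = 8, completes at 26
  Job 5: processing = 13, completes at 39
  Job 6: processing = 16, completes at 55
  Job 7: processing = 18, completes at 73
Sum of completion times = 224
Average completion time = 224/7 = 32.0

32.0


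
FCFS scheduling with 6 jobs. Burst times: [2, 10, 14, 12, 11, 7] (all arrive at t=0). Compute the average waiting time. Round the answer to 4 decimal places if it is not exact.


FCFS order (as given): [2, 10, 14, 12, 11, 7]
Waiting times:
  Job 1: wait = 0
  Job 2: wait = 2
  Job 3: wait = 12
  Job 4: wait = 26
  Job 5: wait = 38
  Job 6: wait = 49
Sum of waiting times = 127
Average waiting time = 127/6 = 21.1667

21.1667


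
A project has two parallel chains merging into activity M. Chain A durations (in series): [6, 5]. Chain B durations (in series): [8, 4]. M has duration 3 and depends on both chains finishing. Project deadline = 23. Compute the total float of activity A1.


Forward pass: ES(A1) = sum of predecessors on chain A = 0
EF = ES + duration = 0 + 6 = 6
Backward pass: LF(M) = deadline = 23; LS(M) = 23 - 3 = 20
LF(A1) = LS(M) - sum(successors on chain A) = 20 - 5 = 15
LS = LF - duration = 15 - 6 = 9
Total float = LS - ES = 9 - 0 = 9

9


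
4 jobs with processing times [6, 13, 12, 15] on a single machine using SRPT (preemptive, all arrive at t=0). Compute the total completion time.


Since all jobs arrive at t=0, SRPT equals SPT ordering.
SPT order: [6, 12, 13, 15]
Completion times:
  Job 1: p=6, C=6
  Job 2: p=12, C=18
  Job 3: p=13, C=31
  Job 4: p=15, C=46
Total completion time = 6 + 18 + 31 + 46 = 101

101


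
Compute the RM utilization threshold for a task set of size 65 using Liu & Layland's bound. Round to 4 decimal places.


Compute 2^(1/65) = 1.0107208638
Subtract 1: 1.0107208638 - 1 = 0.0107208638
Multiply by n: 65 * 0.0107208638 = 0.6968561470
Round to 4 dp: 0.6969

0.6969


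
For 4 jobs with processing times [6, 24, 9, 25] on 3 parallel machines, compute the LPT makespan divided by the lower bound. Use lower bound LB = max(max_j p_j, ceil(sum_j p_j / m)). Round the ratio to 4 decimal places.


LPT order: [25, 24, 9, 6]
Machine loads after assignment: [25, 24, 15]
LPT makespan = 25
Lower bound = max(max_job, ceil(total/3)) = max(25, 22) = 25
Ratio = 25 / 25 = 1.0

1.0


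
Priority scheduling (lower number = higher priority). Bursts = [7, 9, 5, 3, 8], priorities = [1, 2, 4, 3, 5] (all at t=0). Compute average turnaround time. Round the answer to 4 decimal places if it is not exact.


Sort by priority (ascending = highest first):
Order: [(1, 7), (2, 9), (3, 3), (4, 5), (5, 8)]
Completion times:
  Priority 1, burst=7, C=7
  Priority 2, burst=9, C=16
  Priority 3, burst=3, C=19
  Priority 4, burst=5, C=24
  Priority 5, burst=8, C=32
Average turnaround = 98/5 = 19.6

19.6


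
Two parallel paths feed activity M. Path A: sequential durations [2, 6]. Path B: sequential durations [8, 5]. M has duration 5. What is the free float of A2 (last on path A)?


ES(A2) = sum of predecessors on chain A = 2
EF(A2) = ES + duration = 2 + 6 = 8
Successor of A2 is M. ES(M) = max(sum(A), sum(B)) = max(8, 13) = 13
Free float = ES(successor) - EF(current) = 13 - 8 = 5

5


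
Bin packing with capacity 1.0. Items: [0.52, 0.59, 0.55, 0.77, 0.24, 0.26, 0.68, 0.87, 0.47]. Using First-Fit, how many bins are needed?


Place items sequentially using First-Fit:
  Item 0.52 -> new Bin 1
  Item 0.59 -> new Bin 2
  Item 0.55 -> new Bin 3
  Item 0.77 -> new Bin 4
  Item 0.24 -> Bin 1 (now 0.76)
  Item 0.26 -> Bin 2 (now 0.85)
  Item 0.68 -> new Bin 5
  Item 0.87 -> new Bin 6
  Item 0.47 -> new Bin 7
Total bins used = 7

7


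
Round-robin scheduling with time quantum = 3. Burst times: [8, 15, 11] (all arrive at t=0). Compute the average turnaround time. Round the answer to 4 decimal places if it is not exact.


Time quantum = 3
Execution trace:
  J1 runs 3 units, time = 3
  J2 runs 3 units, time = 6
  J3 runs 3 units, time = 9
  J1 runs 3 units, time = 12
  J2 runs 3 units, time = 15
  J3 runs 3 units, time = 18
  J1 runs 2 units, time = 20
  J2 runs 3 units, time = 23
  J3 runs 3 units, time = 26
  J2 runs 3 units, time = 29
  J3 runs 2 units, time = 31
  J2 runs 3 units, time = 34
Finish times: [20, 34, 31]
Average turnaround = 85/3 = 28.3333

28.3333


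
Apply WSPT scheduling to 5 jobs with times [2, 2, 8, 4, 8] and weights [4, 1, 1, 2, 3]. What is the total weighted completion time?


Compute p/w ratios and sort ascending (WSPT): [(2, 4), (2, 1), (4, 2), (8, 3), (8, 1)]
Compute weighted completion times:
  Job (p=2,w=4): C=2, w*C=4*2=8
  Job (p=2,w=1): C=4, w*C=1*4=4
  Job (p=4,w=2): C=8, w*C=2*8=16
  Job (p=8,w=3): C=16, w*C=3*16=48
  Job (p=8,w=1): C=24, w*C=1*24=24
Total weighted completion time = 100

100


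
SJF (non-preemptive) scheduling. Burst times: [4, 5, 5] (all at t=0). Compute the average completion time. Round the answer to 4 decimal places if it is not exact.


SJF order (ascending): [4, 5, 5]
Completion times:
  Job 1: burst=4, C=4
  Job 2: burst=5, C=9
  Job 3: burst=5, C=14
Average completion = 27/3 = 9.0

9.0


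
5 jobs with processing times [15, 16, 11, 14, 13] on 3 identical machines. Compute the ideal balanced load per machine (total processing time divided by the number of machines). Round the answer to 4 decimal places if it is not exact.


Total processing time = 15 + 16 + 11 + 14 + 13 = 69
Number of machines = 3
Ideal balanced load = 69 / 3 = 23.0

23.0


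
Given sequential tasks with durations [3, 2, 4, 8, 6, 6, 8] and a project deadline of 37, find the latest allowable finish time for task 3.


LF(activity 3) = deadline - sum of successor durations
Successors: activities 4 through 7 with durations [8, 6, 6, 8]
Sum of successor durations = 28
LF = 37 - 28 = 9

9


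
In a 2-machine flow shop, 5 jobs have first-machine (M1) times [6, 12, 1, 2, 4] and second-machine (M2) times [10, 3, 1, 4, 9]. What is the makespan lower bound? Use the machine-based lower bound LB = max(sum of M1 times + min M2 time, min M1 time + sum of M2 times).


LB1 = sum(M1 times) + min(M2 times) = 25 + 1 = 26
LB2 = min(M1 times) + sum(M2 times) = 1 + 27 = 28
Lower bound = max(LB1, LB2) = max(26, 28) = 28

28


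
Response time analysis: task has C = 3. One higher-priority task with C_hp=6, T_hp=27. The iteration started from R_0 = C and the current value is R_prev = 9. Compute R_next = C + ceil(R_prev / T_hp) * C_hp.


R_next = C + ceil(R_prev / T_hp) * C_hp
ceil(9 / 27) = ceil(0.3333) = 1
Interference = 1 * 6 = 6
R_next = 3 + 6 = 9
R_next = R_prev, so the iteration has converged (response time = 9).

9


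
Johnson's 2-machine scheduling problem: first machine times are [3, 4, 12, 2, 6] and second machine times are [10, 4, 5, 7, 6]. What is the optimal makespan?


Apply Johnson's rule:
  Group 1 (a <= b): [(4, 2, 7), (1, 3, 10), (2, 4, 4), (5, 6, 6)]
  Group 2 (a > b): [(3, 12, 5)]
Optimal job order: [4, 1, 2, 5, 3]
Schedule:
  Job 4: M1 done at 2, M2 done at 9
  Job 1: M1 done at 5, M2 done at 19
  Job 2: M1 done at 9, M2 done at 23
  Job 5: M1 done at 15, M2 done at 29
  Job 3: M1 done at 27, M2 done at 34
Makespan = 34

34


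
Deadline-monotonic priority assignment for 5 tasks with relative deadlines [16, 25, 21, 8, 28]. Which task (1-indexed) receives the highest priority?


Sort tasks by relative deadline (ascending):
  Task 4: deadline = 8
  Task 1: deadline = 16
  Task 3: deadline = 21
  Task 2: deadline = 25
  Task 5: deadline = 28
Priority order (highest first): [4, 1, 3, 2, 5]
Highest priority task = 4

4


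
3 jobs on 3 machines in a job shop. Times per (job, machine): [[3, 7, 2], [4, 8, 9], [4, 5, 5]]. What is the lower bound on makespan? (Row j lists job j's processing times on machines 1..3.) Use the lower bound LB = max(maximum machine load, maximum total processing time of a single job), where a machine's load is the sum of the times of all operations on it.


Machine loads:
  Machine 1: 3 + 4 + 4 = 11
  Machine 2: 7 + 8 + 5 = 20
  Machine 3: 2 + 9 + 5 = 16
Max machine load = 20
Job totals:
  Job 1: 12
  Job 2: 21
  Job 3: 14
Max job total = 21
Lower bound = max(20, 21) = 21

21


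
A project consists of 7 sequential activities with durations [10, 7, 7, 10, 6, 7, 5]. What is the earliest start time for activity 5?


Activity 5 starts after activities 1 through 4 complete.
Predecessor durations: [10, 7, 7, 10]
ES = 10 + 7 + 7 + 10 = 34

34


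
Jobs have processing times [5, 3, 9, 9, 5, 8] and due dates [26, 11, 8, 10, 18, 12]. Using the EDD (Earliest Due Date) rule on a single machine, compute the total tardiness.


Sort by due date (EDD order): [(9, 8), (9, 10), (3, 11), (8, 12), (5, 18), (5, 26)]
Compute completion times and tardiness:
  Job 1: p=9, d=8, C=9, tardiness=max(0,9-8)=1
  Job 2: p=9, d=10, C=18, tardiness=max(0,18-10)=8
  Job 3: p=3, d=11, C=21, tardiness=max(0,21-11)=10
  Job 4: p=8, d=12, C=29, tardiness=max(0,29-12)=17
  Job 5: p=5, d=18, C=34, tardiness=max(0,34-18)=16
  Job 6: p=5, d=26, C=39, tardiness=max(0,39-26)=13
Total tardiness = 65

65


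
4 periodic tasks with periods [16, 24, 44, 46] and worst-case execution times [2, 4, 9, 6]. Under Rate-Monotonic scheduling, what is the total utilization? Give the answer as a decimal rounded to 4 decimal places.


Compute individual utilizations (exact fractions):
  Task 1: C/T = 2/16 = 1/8 (approx. 0.125)
  Task 2: C/T = 4/24 = 1/6 (approx. 0.1667)
  Task 3: C/T = 9/44 (approx. 0.2045)
  Task 4: C/T = 6/46 = 3/23 (approx. 0.1304)
Total utilization U = 1/8 + 1/6 + 9/44 + 3/23 = 3805/6072
Rounded to 4 decimal places: U = 0.6266
RM (Liu & Layland) bound for 4 tasks = 0.756828; compare with U = 3805/6072 (approx. 0.626647)
U <= bound, so schedulable by RM sufficient condition.

0.6266


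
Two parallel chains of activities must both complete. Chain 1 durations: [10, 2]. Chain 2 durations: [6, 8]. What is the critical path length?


Path A total = 10 + 2 = 12
Path B total = 6 + 8 = 14
Critical path = longest path = max(12, 14) = 14

14


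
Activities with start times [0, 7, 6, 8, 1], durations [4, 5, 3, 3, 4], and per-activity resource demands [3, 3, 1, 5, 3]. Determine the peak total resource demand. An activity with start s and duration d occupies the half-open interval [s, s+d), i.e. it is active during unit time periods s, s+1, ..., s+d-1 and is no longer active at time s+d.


Each activity i is active on [start_i, start_i + duration_i).
Compute total resource usage per time slot:
  t=0: active resources = [3], total = 3
  t=1: active resources = [3, 3], total = 6
  t=2: active resources = [3, 3], total = 6
  t=3: active resources = [3, 3], total = 6
  t=4: active resources = [3], total = 3
  t=5: active resources = [], total = 0
  t=6: active resources = [1], total = 1
  t=7: active resources = [3, 1], total = 4
  t=8: active resources = [3, 1, 5], total = 9
  t=9: active resources = [3, 5], total = 8
  t=10: active resources = [3, 5], total = 8
  t=11: active resources = [3], total = 3
Peak resource demand = 9

9


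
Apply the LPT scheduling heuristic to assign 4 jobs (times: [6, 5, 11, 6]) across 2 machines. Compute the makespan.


Sort jobs in decreasing order (LPT): [11, 6, 6, 5]
Assign each job to the least loaded machine:
  Machine 1: jobs [11, 5], load = 16
  Machine 2: jobs [6, 6], load = 12
Makespan = max load = 16

16


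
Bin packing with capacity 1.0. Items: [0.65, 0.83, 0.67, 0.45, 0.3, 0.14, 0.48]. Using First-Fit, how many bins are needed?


Place items sequentially using First-Fit:
  Item 0.65 -> new Bin 1
  Item 0.83 -> new Bin 2
  Item 0.67 -> new Bin 3
  Item 0.45 -> new Bin 4
  Item 0.3 -> Bin 1 (now 0.95)
  Item 0.14 -> Bin 2 (now 0.97)
  Item 0.48 -> Bin 4 (now 0.93)
Total bins used = 4

4


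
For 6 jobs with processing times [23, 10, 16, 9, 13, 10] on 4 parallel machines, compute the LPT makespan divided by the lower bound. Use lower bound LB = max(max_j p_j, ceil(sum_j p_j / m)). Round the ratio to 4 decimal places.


LPT order: [23, 16, 13, 10, 10, 9]
Machine loads after assignment: [23, 16, 22, 20]
LPT makespan = 23
Lower bound = max(max_job, ceil(total/4)) = max(23, 21) = 23
Ratio = 23 / 23 = 1.0

1.0


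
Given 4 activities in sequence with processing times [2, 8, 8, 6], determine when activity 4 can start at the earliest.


Activity 4 starts after activities 1 through 3 complete.
Predecessor durations: [2, 8, 8]
ES = 2 + 8 + 8 = 18

18


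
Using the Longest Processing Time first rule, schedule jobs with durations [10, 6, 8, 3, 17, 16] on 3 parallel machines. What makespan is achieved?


Sort jobs in decreasing order (LPT): [17, 16, 10, 8, 6, 3]
Assign each job to the least loaded machine:
  Machine 1: jobs [17, 3], load = 20
  Machine 2: jobs [16, 6], load = 22
  Machine 3: jobs [10, 8], load = 18
Makespan = max load = 22

22


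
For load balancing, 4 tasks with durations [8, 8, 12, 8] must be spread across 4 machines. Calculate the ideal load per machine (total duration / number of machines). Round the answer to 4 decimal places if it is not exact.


Total processing time = 8 + 8 + 12 + 8 = 36
Number of machines = 4
Ideal balanced load = 36 / 4 = 9.0

9.0


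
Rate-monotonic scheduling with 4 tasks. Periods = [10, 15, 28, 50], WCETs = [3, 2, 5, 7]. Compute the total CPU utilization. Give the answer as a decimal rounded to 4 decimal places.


Compute individual utilizations (exact fractions):
  Task 1: C/T = 3/10 (approx. 0.3)
  Task 2: C/T = 2/15 (approx. 0.1333)
  Task 3: C/T = 5/28 (approx. 0.1786)
  Task 4: C/T = 7/50 (approx. 0.14)
Total utilization U = 3/10 + 2/15 + 5/28 + 7/50 = 1579/2100
Rounded to 4 decimal places: U = 0.7519
RM (Liu & Layland) bound for 4 tasks = 0.756828; compare with U = 1579/2100 (approx. 0.751905)
U <= bound, so schedulable by RM sufficient condition.

0.7519


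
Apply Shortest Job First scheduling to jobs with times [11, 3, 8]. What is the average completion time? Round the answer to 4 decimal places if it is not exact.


SJF order (ascending): [3, 8, 11]
Completion times:
  Job 1: burst=3, C=3
  Job 2: burst=8, C=11
  Job 3: burst=11, C=22
Average completion = 36/3 = 12.0

12.0


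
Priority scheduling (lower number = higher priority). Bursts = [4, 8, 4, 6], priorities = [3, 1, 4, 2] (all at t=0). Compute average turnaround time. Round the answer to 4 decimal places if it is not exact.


Sort by priority (ascending = highest first):
Order: [(1, 8), (2, 6), (3, 4), (4, 4)]
Completion times:
  Priority 1, burst=8, C=8
  Priority 2, burst=6, C=14
  Priority 3, burst=4, C=18
  Priority 4, burst=4, C=22
Average turnaround = 62/4 = 15.5

15.5


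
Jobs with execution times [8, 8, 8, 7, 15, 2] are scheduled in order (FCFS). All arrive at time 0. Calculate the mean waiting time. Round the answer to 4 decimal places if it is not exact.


FCFS order (as given): [8, 8, 8, 7, 15, 2]
Waiting times:
  Job 1: wait = 0
  Job 2: wait = 8
  Job 3: wait = 16
  Job 4: wait = 24
  Job 5: wait = 31
  Job 6: wait = 46
Sum of waiting times = 125
Average waiting time = 125/6 = 20.8333

20.8333


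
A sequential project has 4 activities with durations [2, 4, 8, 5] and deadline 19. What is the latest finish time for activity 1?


LF(activity 1) = deadline - sum of successor durations
Successors: activities 2 through 4 with durations [4, 8, 5]
Sum of successor durations = 17
LF = 19 - 17 = 2

2


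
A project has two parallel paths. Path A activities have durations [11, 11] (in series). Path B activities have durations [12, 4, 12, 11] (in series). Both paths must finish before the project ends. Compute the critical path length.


Path A total = 11 + 11 = 22
Path B total = 12 + 4 + 12 + 11 = 39
Critical path = longest path = max(22, 39) = 39

39


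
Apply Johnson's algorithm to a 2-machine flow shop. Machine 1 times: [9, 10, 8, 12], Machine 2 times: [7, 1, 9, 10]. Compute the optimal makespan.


Apply Johnson's rule:
  Group 1 (a <= b): [(3, 8, 9)]
  Group 2 (a > b): [(4, 12, 10), (1, 9, 7), (2, 10, 1)]
Optimal job order: [3, 4, 1, 2]
Schedule:
  Job 3: M1 done at 8, M2 done at 17
  Job 4: M1 done at 20, M2 done at 30
  Job 1: M1 done at 29, M2 done at 37
  Job 2: M1 done at 39, M2 done at 40
Makespan = 40

40


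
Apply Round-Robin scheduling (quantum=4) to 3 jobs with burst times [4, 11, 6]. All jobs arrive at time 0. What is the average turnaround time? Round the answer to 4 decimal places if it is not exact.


Time quantum = 4
Execution trace:
  J1 runs 4 units, time = 4
  J2 runs 4 units, time = 8
  J3 runs 4 units, time = 12
  J2 runs 4 units, time = 16
  J3 runs 2 units, time = 18
  J2 runs 3 units, time = 21
Finish times: [4, 21, 18]
Average turnaround = 43/3 = 14.3333

14.3333


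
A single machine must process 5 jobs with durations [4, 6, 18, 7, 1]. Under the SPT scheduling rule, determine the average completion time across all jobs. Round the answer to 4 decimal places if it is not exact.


Sort jobs by processing time (SPT order): [1, 4, 6, 7, 18]
Compute completion times sequentially:
  Job 1: processing = 1, completes at 1
  Job 2: processing = 4, completes at 5
  Job 3: processing = 6, completes at 11
  Job 4: processing = 7, completes at 18
  Job 5: processing = 18, completes at 36
Sum of completion times = 71
Average completion time = 71/5 = 14.2

14.2


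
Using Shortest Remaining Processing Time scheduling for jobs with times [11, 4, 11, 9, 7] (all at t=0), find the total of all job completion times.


Since all jobs arrive at t=0, SRPT equals SPT ordering.
SPT order: [4, 7, 9, 11, 11]
Completion times:
  Job 1: p=4, C=4
  Job 2: p=7, C=11
  Job 3: p=9, C=20
  Job 4: p=11, C=31
  Job 5: p=11, C=42
Total completion time = 4 + 11 + 20 + 31 + 42 = 108

108


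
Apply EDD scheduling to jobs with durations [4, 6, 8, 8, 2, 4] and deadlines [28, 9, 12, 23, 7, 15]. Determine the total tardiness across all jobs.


Sort by due date (EDD order): [(2, 7), (6, 9), (8, 12), (4, 15), (8, 23), (4, 28)]
Compute completion times and tardiness:
  Job 1: p=2, d=7, C=2, tardiness=max(0,2-7)=0
  Job 2: p=6, d=9, C=8, tardiness=max(0,8-9)=0
  Job 3: p=8, d=12, C=16, tardiness=max(0,16-12)=4
  Job 4: p=4, d=15, C=20, tardiness=max(0,20-15)=5
  Job 5: p=8, d=23, C=28, tardiness=max(0,28-23)=5
  Job 6: p=4, d=28, C=32, tardiness=max(0,32-28)=4
Total tardiness = 18

18


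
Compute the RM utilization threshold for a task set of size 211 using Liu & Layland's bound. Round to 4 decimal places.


Compute 2^(1/211) = 1.0032904594
Subtract 1: 1.0032904594 - 1 = 0.0032904594
Multiply by n: 211 * 0.0032904594 = 0.6942869334
Round to 4 dp: 0.6943

0.6943


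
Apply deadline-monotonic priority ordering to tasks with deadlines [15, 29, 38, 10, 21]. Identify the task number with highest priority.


Sort tasks by relative deadline (ascending):
  Task 4: deadline = 10
  Task 1: deadline = 15
  Task 5: deadline = 21
  Task 2: deadline = 29
  Task 3: deadline = 38
Priority order (highest first): [4, 1, 5, 2, 3]
Highest priority task = 4

4


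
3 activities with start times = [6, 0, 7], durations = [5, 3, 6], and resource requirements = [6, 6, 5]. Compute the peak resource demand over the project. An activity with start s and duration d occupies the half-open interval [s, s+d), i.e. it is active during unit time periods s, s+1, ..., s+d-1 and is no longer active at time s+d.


Each activity i is active on [start_i, start_i + duration_i).
Compute total resource usage per time slot:
  t=0: active resources = [6], total = 6
  t=1: active resources = [6], total = 6
  t=2: active resources = [6], total = 6
  t=3: active resources = [], total = 0
  t=4: active resources = [], total = 0
  t=5: active resources = [], total = 0
  t=6: active resources = [6], total = 6
  t=7: active resources = [6, 5], total = 11
  t=8: active resources = [6, 5], total = 11
  t=9: active resources = [6, 5], total = 11
  t=10: active resources = [6, 5], total = 11
  t=11: active resources = [5], total = 5
  t=12: active resources = [5], total = 5
Peak resource demand = 11

11


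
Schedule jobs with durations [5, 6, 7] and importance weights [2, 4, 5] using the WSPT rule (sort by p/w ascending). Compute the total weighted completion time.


Compute p/w ratios and sort ascending (WSPT): [(7, 5), (6, 4), (5, 2)]
Compute weighted completion times:
  Job (p=7,w=5): C=7, w*C=5*7=35
  Job (p=6,w=4): C=13, w*C=4*13=52
  Job (p=5,w=2): C=18, w*C=2*18=36
Total weighted completion time = 123

123


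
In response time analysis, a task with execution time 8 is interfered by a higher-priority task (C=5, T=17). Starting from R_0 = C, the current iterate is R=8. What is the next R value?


R_next = C + ceil(R_prev / T_hp) * C_hp
ceil(8 / 17) = ceil(0.4706) = 1
Interference = 1 * 5 = 5
R_next = 8 + 5 = 13

13


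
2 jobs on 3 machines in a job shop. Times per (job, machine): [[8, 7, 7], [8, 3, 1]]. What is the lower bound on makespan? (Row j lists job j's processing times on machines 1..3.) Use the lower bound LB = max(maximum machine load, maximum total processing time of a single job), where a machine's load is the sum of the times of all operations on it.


Machine loads:
  Machine 1: 8 + 8 = 16
  Machine 2: 7 + 3 = 10
  Machine 3: 7 + 1 = 8
Max machine load = 16
Job totals:
  Job 1: 22
  Job 2: 12
Max job total = 22
Lower bound = max(16, 22) = 22

22


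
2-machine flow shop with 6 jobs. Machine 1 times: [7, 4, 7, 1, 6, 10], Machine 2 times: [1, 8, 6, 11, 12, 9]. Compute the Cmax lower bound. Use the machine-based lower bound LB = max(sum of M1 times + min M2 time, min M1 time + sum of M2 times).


LB1 = sum(M1 times) + min(M2 times) = 35 + 1 = 36
LB2 = min(M1 times) + sum(M2 times) = 1 + 47 = 48
Lower bound = max(LB1, LB2) = max(36, 48) = 48

48


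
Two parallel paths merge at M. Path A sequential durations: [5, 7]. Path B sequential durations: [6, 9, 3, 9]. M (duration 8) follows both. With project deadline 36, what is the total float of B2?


Forward pass: ES(B2) = sum of predecessors on chain B = 6
EF = ES + duration = 6 + 9 = 15
Backward pass: LF(M) = deadline = 36; LS(M) = 36 - 8 = 28
LF(B2) = LS(M) - sum(successors on chain B) = 28 - 12 = 16
LS = LF - duration = 16 - 9 = 7
Total float = LS - ES = 7 - 6 = 1

1


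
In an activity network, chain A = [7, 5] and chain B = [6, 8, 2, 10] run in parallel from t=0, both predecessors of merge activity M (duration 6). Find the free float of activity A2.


ES(A2) = sum of predecessors on chain A = 7
EF(A2) = ES + duration = 7 + 5 = 12
Successor of A2 is M. ES(M) = max(sum(A), sum(B)) = max(12, 26) = 26
Free float = ES(successor) - EF(current) = 26 - 12 = 14

14


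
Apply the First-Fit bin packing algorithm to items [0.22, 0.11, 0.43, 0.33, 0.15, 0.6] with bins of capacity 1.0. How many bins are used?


Place items sequentially using First-Fit:
  Item 0.22 -> new Bin 1
  Item 0.11 -> Bin 1 (now 0.33)
  Item 0.43 -> Bin 1 (now 0.76)
  Item 0.33 -> new Bin 2
  Item 0.15 -> Bin 1 (now 0.91)
  Item 0.6 -> Bin 2 (now 0.93)
Total bins used = 2

2


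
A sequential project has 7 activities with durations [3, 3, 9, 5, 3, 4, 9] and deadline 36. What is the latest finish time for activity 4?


LF(activity 4) = deadline - sum of successor durations
Successors: activities 5 through 7 with durations [3, 4, 9]
Sum of successor durations = 16
LF = 36 - 16 = 20

20


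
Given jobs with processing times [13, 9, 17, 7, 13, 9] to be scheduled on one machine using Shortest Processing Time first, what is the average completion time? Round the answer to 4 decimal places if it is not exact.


Sort jobs by processing time (SPT order): [7, 9, 9, 13, 13, 17]
Compute completion times sequentially:
  Job 1: processing = 7, completes at 7
  Job 2: processing = 9, completes at 16
  Job 3: processing = 9, completes at 25
  Job 4: processing = 13, completes at 38
  Job 5: processing = 13, completes at 51
  Job 6: processing = 17, completes at 68
Sum of completion times = 205
Average completion time = 205/6 = 34.1667

34.1667


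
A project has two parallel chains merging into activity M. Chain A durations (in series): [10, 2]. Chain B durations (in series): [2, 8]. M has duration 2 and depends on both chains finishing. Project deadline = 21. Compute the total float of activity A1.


Forward pass: ES(A1) = sum of predecessors on chain A = 0
EF = ES + duration = 0 + 10 = 10
Backward pass: LF(M) = deadline = 21; LS(M) = 21 - 2 = 19
LF(A1) = LS(M) - sum(successors on chain A) = 19 - 2 = 17
LS = LF - duration = 17 - 10 = 7
Total float = LS - ES = 7 - 0 = 7

7


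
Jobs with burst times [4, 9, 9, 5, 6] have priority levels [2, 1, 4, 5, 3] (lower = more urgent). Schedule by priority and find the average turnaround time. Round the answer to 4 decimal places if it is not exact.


Sort by priority (ascending = highest first):
Order: [(1, 9), (2, 4), (3, 6), (4, 9), (5, 5)]
Completion times:
  Priority 1, burst=9, C=9
  Priority 2, burst=4, C=13
  Priority 3, burst=6, C=19
  Priority 4, burst=9, C=28
  Priority 5, burst=5, C=33
Average turnaround = 102/5 = 20.4

20.4


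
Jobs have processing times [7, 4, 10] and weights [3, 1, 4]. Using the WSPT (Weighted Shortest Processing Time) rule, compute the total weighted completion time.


Compute p/w ratios and sort ascending (WSPT): [(7, 3), (10, 4), (4, 1)]
Compute weighted completion times:
  Job (p=7,w=3): C=7, w*C=3*7=21
  Job (p=10,w=4): C=17, w*C=4*17=68
  Job (p=4,w=1): C=21, w*C=1*21=21
Total weighted completion time = 110

110


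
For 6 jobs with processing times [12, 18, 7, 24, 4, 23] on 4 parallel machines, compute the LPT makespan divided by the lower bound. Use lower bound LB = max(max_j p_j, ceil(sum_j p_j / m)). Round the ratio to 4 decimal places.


LPT order: [24, 23, 18, 12, 7, 4]
Machine loads after assignment: [24, 23, 22, 19]
LPT makespan = 24
Lower bound = max(max_job, ceil(total/4)) = max(24, 22) = 24
Ratio = 24 / 24 = 1.0

1.0


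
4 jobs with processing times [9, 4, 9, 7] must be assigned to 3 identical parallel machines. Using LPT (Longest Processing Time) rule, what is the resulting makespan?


Sort jobs in decreasing order (LPT): [9, 9, 7, 4]
Assign each job to the least loaded machine:
  Machine 1: jobs [9], load = 9
  Machine 2: jobs [9], load = 9
  Machine 3: jobs [7, 4], load = 11
Makespan = max load = 11

11


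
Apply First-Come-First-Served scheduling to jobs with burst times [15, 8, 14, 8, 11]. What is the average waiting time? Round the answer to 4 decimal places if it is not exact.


FCFS order (as given): [15, 8, 14, 8, 11]
Waiting times:
  Job 1: wait = 0
  Job 2: wait = 15
  Job 3: wait = 23
  Job 4: wait = 37
  Job 5: wait = 45
Sum of waiting times = 120
Average waiting time = 120/5 = 24.0

24.0


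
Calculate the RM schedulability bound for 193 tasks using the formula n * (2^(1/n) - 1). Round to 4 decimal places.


Compute 2^(1/193) = 1.0035978931
Subtract 1: 1.0035978931 - 1 = 0.0035978931
Multiply by n: 193 * 0.0035978931 = 0.6943933683
Round to 4 dp: 0.6944

0.6944


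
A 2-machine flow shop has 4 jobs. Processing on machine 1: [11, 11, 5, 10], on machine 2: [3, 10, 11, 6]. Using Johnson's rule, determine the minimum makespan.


Apply Johnson's rule:
  Group 1 (a <= b): [(3, 5, 11)]
  Group 2 (a > b): [(2, 11, 10), (4, 10, 6), (1, 11, 3)]
Optimal job order: [3, 2, 4, 1]
Schedule:
  Job 3: M1 done at 5, M2 done at 16
  Job 2: M1 done at 16, M2 done at 26
  Job 4: M1 done at 26, M2 done at 32
  Job 1: M1 done at 37, M2 done at 40
Makespan = 40

40


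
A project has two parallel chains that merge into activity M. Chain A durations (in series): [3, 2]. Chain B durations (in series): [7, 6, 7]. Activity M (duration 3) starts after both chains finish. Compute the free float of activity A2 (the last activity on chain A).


ES(A2) = sum of predecessors on chain A = 3
EF(A2) = ES + duration = 3 + 2 = 5
Successor of A2 is M. ES(M) = max(sum(A), sum(B)) = max(5, 20) = 20
Free float = ES(successor) - EF(current) = 20 - 5 = 15

15


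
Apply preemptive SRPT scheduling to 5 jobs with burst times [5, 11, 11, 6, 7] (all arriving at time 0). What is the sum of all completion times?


Since all jobs arrive at t=0, SRPT equals SPT ordering.
SPT order: [5, 6, 7, 11, 11]
Completion times:
  Job 1: p=5, C=5
  Job 2: p=6, C=11
  Job 3: p=7, C=18
  Job 4: p=11, C=29
  Job 5: p=11, C=40
Total completion time = 5 + 11 + 18 + 29 + 40 = 103

103


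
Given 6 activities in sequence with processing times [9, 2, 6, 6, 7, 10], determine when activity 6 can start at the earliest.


Activity 6 starts after activities 1 through 5 complete.
Predecessor durations: [9, 2, 6, 6, 7]
ES = 9 + 2 + 6 + 6 + 7 = 30

30


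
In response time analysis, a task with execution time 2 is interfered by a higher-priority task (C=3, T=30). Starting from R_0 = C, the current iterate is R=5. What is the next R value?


R_next = C + ceil(R_prev / T_hp) * C_hp
ceil(5 / 30) = ceil(0.1667) = 1
Interference = 1 * 3 = 3
R_next = 2 + 3 = 5
R_next = R_prev, so the iteration has converged (response time = 5).

5


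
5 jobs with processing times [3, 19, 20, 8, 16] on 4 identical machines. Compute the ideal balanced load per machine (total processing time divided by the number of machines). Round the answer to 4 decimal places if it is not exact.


Total processing time = 3 + 19 + 20 + 8 + 16 = 66
Number of machines = 4
Ideal balanced load = 66 / 4 = 16.5

16.5
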